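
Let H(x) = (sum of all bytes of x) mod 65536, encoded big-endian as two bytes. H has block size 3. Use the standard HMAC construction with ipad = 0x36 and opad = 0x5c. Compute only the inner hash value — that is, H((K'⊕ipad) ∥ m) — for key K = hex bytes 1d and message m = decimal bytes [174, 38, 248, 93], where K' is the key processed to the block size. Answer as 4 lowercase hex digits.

02c0

Key hex bytes 1d is 1 byte ≤ B = 3; zero-pad to 3 bytes: K' = 1d 00 00.
K' ⊕ ipad = 2b 36 36.
Inner input = 2b 36 36 ∥ ae 26 f8 5d.
Inner hash: sum = 43+54+54+174+38+248+93 = 704 → 02 c0.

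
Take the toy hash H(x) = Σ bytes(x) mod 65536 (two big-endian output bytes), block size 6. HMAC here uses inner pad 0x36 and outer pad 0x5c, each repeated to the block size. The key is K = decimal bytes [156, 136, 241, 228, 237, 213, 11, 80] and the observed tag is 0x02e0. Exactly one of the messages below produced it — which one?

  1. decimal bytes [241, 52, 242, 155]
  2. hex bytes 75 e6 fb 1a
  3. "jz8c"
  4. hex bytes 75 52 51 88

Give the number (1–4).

Key decimal bytes [156, 136, 241, 228, 237, 213, 11, 80] = 9c 88 f1 e4 ed d5 0b 50 is 8 bytes > B = 6, so hash it first: H(key) = 05 16, then zero-pad to 6 bytes: K' = 05 16 00 00 00 00.
K' ⊕ ipad = 33 20 36 36 36 36; K' ⊕ opad = 59 4a 5c 5c 5c 5c.
m1: inner = H(33 20 36 36 36 36 f1 34 f2 9b) = 03 dd; tag = H(59 4a 5c 5c 5c 5c 03 dd) = 02f3
m2: inner = H(33 20 36 36 36 36 75 e6 fb 1a) = 03 9b; tag = H(59 4a 5c 5c 5c 5c 03 9b) = 02b1
m3: inner = H(33 20 36 36 36 36 6a 7a 38 63) = 02 aa; tag = H(59 4a 5c 5c 5c 5c 02 aa) = 02bf
m4: inner = H(33 20 36 36 36 36 75 52 51 88) = 02 cb; tag = H(59 4a 5c 5c 5c 5c 02 cb) = 02e0 ← matches

4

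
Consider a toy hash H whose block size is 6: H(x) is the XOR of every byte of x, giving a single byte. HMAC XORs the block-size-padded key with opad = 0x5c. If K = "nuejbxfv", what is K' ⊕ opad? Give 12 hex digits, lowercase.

425c5c5c5c5c

Key "nuejbxfv" = 6e 75 65 6a 62 78 66 76 is 8 bytes > B = 6, so hash it first: H(key) = 1e, then zero-pad to 6 bytes: K' = 1e 00 00 00 00 00.
XOR each byte with 0x5c: 1e⊕5c=42, 00⊕5c=5c, 00⊕5c=5c, 00⊕5c=5c, 00⊕5c=5c, 00⊕5c=5c.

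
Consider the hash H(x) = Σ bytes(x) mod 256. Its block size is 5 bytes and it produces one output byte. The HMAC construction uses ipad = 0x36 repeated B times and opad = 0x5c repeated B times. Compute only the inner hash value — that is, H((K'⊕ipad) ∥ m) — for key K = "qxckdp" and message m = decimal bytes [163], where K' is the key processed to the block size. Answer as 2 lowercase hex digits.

38

Key "qxckdp" = 71 78 63 6b 64 70 is 6 bytes > B = 5, so hash it first: H(key) = 8b, then zero-pad to 5 bytes: K' = 8b 00 00 00 00.
K' ⊕ ipad = bd 36 36 36 36.
Inner input = bd 36 36 36 36 ∥ a3.
Inner hash: sum = 189+54+54+54+54+163 = 568; mod 256 = 56 → 38.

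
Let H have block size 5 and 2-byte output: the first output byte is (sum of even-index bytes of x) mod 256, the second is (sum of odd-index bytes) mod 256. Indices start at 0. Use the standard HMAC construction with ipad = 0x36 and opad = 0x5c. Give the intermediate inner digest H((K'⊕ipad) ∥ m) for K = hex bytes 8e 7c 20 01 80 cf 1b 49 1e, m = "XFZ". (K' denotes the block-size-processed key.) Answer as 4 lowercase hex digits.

Key hex bytes 8e 7c 20 01 80 cf 1b 49 1e is 9 bytes > B = 5, so hash it first: H(key) = 67 95, then zero-pad to 5 bytes: K' = 67 95 00 00 00.
K' ⊕ ipad = 51 a3 36 36 36.
Inner input = 51 a3 36 36 36 ∥ 58 46 5a.
Inner hash: even-index sum = 259 mod 256 = 3; odd-index sum = 395 mod 256 = 139 → 03 8b.

038b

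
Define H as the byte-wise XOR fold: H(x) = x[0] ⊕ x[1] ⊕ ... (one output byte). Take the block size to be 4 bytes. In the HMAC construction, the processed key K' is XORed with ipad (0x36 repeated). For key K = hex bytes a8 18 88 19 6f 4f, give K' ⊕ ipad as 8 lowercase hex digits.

Key hex bytes a8 18 88 19 6f 4f is 6 bytes > B = 4, so hash it first: H(key) = 01, then zero-pad to 4 bytes: K' = 01 00 00 00.
XOR each byte with 0x36: 01⊕36=37, 00⊕36=36, 00⊕36=36, 00⊕36=36.

37363636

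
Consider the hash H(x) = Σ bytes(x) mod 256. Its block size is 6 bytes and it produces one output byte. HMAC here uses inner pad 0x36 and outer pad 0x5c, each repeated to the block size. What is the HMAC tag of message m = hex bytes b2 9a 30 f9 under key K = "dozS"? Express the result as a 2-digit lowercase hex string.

95

Key "dozS" = 64 6f 7a 53 is 4 bytes ≤ B = 6; zero-pad to 6 bytes: K' = 64 6f 7a 53 00 00.
K' ⊕ ipad = 52 59 4c 65 36 36.  K' ⊕ opad = 38 33 26 0f 5c 5c.
Inner input = (K'⊕ipad) ∥ m = 52 59 4c 65 36 36 ∥ b2 9a 30 f9.
Inner hash: sum = 82+89+76+101+54+54+178+154+48+249 = 1085; mod 256 = 61 → 3d.
Outer input = (K'⊕opad) ∥ inner = 38 33 26 0f 5c 5c ∥ 3d.
Outer hash (tag): sum = 56+51+38+15+92+92+61 = 405; mod 256 = 149 → 95.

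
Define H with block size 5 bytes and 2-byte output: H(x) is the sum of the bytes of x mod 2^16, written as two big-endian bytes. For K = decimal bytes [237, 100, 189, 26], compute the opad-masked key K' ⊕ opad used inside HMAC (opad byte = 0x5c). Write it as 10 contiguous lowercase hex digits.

Key decimal bytes [237, 100, 189, 26] = ed 64 bd 1a is 4 bytes ≤ B = 5; zero-pad to 5 bytes: K' = ed 64 bd 1a 00.
XOR each byte with 0x5c: ed⊕5c=b1, 64⊕5c=38, bd⊕5c=e1, 1a⊕5c=46, 00⊕5c=5c.

b138e1465c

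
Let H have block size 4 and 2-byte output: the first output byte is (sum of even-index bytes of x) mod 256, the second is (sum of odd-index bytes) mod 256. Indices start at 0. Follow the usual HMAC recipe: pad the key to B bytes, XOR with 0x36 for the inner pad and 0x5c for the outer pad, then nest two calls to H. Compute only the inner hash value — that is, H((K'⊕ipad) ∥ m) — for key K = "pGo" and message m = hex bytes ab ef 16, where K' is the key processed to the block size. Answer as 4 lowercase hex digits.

6096

Key "pGo" = 70 47 6f is 3 bytes ≤ B = 4; zero-pad to 4 bytes: K' = 70 47 6f 00.
K' ⊕ ipad = 46 71 59 36.
Inner input = 46 71 59 36 ∥ ab ef 16.
Inner hash: even-index sum = 352 mod 256 = 96; odd-index sum = 406 mod 256 = 150 → 60 96.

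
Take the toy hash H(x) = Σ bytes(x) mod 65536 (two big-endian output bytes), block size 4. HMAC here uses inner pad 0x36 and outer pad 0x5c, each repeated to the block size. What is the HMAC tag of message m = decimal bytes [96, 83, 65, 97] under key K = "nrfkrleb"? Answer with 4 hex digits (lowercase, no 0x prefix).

Key "nrfkrleb" = 6e 72 66 6b 72 6c 65 62 is 8 bytes > B = 4, so hash it first: H(key) = 03 56, then zero-pad to 4 bytes: K' = 03 56 00 00.
K' ⊕ ipad = 35 60 36 36.  K' ⊕ opad = 5f 0a 5c 5c.
Inner input = (K'⊕ipad) ∥ m = 35 60 36 36 ∥ 60 53 41 61.
Inner hash: sum = 53+96+54+54+96+83+65+97 = 598 → 02 56.
Outer input = (K'⊕opad) ∥ inner = 5f 0a 5c 5c ∥ 02 56.
Outer hash (tag): sum = 95+10+92+92+2+86 = 377 → 01 79.

0179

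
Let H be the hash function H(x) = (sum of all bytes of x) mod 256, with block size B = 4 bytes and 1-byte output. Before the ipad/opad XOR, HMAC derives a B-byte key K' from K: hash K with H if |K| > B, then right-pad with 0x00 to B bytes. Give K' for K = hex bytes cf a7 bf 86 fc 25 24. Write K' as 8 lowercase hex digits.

|K| = 7 > B = 4, so first hash the key.
H(K): sum = 207+167+191+134+252+37+36 = 1024; mod 256 = 0 → 00.
Zero-pad H(K) = 00 to 4 bytes: K' = 00 00 00 00.

00000000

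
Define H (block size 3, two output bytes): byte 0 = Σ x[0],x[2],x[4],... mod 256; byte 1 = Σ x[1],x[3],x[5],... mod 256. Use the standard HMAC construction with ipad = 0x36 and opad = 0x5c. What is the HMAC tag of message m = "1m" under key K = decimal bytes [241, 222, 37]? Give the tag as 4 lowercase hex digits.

3fc9

Key decimal bytes [241, 222, 37] = f1 de 25 is exactly B = 3 bytes: K' = f1 de 25.
K' ⊕ ipad = c7 e8 13.  K' ⊕ opad = ad 82 79.
Inner input = (K'⊕ipad) ∥ m = c7 e8 13 ∥ 31 6d.
Inner hash: even-index sum = 327 mod 256 = 71; odd-index sum = 281 mod 256 = 25 → 47 19.
Outer input = (K'⊕opad) ∥ inner = ad 82 79 ∥ 47 19.
Outer hash (tag): even-index sum = 319 mod 256 = 63; odd-index sum = 201 mod 256 = 201 → 3f c9.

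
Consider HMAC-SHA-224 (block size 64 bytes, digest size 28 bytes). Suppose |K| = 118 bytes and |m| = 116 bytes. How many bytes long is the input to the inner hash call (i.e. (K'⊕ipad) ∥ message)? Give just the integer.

Key is 118 > 64 bytes, so it is hashed to 28 bytes then zero-padded to 64: |K'| = 64.
Inner input = (K'⊕ipad) ∥ m → 64 + 116 = 180 bytes.

180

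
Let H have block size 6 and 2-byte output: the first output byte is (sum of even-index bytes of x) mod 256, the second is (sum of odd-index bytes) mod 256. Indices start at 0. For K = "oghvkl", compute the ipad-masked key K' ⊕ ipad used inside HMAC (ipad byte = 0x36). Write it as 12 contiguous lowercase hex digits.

59515e405d5a

Key "oghvkl" = 6f 67 68 76 6b 6c is exactly B = 6 bytes: K' = 6f 67 68 76 6b 6c.
XOR each byte with 0x36: 6f⊕36=59, 67⊕36=51, 68⊕36=5e, 76⊕36=40, 6b⊕36=5d, 6c⊕36=5a.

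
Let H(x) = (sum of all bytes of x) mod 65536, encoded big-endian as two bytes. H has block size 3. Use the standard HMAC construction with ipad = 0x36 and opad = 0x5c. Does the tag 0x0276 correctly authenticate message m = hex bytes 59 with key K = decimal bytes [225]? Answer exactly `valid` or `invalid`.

invalid

Key decimal bytes [225] = e1 is 1 byte ≤ B = 3; zero-pad to 3 bytes: K' = e1 00 00.
K' ⊕ ipad = d7 36 36; K' ⊕ opad = bd 5c 5c.
Inner hash: sum = 215+54+54+89 = 412 → 01 9c.
Outer hash (recomputed tag): sum = 189+92+92+1+156 = 530 → 02 12.
Recomputed tag = 0212; claimed = 0276 → mismatch.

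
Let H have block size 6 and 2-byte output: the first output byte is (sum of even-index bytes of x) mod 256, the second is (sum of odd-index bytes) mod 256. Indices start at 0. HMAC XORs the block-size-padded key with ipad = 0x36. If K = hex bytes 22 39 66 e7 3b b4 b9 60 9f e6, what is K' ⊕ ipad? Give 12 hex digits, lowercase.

2d2c36363636

Key hex bytes 22 39 66 e7 3b b4 b9 60 9f e6 is 10 bytes > B = 6, so hash it first: H(key) = 1b 1a, then zero-pad to 6 bytes: K' = 1b 1a 00 00 00 00.
XOR each byte with 0x36: 1b⊕36=2d, 1a⊕36=2c, 00⊕36=36, 00⊕36=36, 00⊕36=36, 00⊕36=36.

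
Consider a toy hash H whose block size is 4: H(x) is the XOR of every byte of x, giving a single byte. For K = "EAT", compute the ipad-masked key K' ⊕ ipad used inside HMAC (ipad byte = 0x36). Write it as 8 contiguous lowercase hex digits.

Key "EAT" = 45 41 54 is 3 bytes ≤ B = 4; zero-pad to 4 bytes: K' = 45 41 54 00.
XOR each byte with 0x36: 45⊕36=73, 41⊕36=77, 54⊕36=62, 00⊕36=36.

73776236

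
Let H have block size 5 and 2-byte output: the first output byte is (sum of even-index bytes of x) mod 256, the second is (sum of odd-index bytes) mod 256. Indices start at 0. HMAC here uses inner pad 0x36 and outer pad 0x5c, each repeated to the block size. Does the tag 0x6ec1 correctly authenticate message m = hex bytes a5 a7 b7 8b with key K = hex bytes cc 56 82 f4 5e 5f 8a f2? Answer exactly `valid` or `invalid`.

Key hex bytes cc 56 82 f4 5e 5f 8a f2 is 8 bytes > B = 5, so hash it first: H(key) = 36 9b, then zero-pad to 5 bytes: K' = 36 9b 00 00 00.
K' ⊕ ipad = 00 ad 36 36 36; K' ⊕ opad = 6a c7 5c 5c 5c.
Inner hash: even-index sum = 414 mod 256 = 158; odd-index sum = 575 mod 256 = 63 → 9e 3f.
Outer hash (recomputed tag): even-index sum = 353 mod 256 = 97; odd-index sum = 449 mod 256 = 193 → 61 c1.
Recomputed tag = 61c1; claimed = 6ec1 → mismatch.

invalid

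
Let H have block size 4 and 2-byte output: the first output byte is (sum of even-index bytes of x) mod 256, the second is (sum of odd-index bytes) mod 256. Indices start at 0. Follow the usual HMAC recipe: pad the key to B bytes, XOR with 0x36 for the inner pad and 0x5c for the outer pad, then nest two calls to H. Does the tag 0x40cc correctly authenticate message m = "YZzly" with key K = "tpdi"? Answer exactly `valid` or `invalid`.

Key "tpdi" = 74 70 64 69 is exactly B = 4 bytes: K' = 74 70 64 69.
K' ⊕ ipad = 42 46 52 5f; K' ⊕ opad = 28 2c 38 35.
Inner hash: even-index sum = 480 mod 256 = 224; odd-index sum = 363 mod 256 = 107 → e0 6b.
Outer hash (recomputed tag): even-index sum = 320 mod 256 = 64; odd-index sum = 204 mod 256 = 204 → 40 cc.
Recomputed tag = 40cc; claimed = 40cc → match.

valid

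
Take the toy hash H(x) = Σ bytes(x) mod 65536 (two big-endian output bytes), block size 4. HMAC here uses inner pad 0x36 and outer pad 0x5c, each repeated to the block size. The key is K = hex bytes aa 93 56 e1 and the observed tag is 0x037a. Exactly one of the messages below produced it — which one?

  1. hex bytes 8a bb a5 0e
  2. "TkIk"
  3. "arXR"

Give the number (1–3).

2

Key hex bytes aa 93 56 e1 is exactly B = 4 bytes: K' = aa 93 56 e1.
K' ⊕ ipad = 9c a5 60 d7; K' ⊕ opad = f6 cf 0a bd.
m1: inner = H(9c a5 60 d7 8a bb a5 0e) = 04 70; tag = H(f6 cf 0a bd 04 70) = 0300
m2: inner = H(9c a5 60 d7 54 6b 49 6b) = 03 eb; tag = H(f6 cf 0a bd 03 eb) = 037a ← matches
m3: inner = H(9c a5 60 d7 61 72 58 52) = 03 f5; tag = H(f6 cf 0a bd 03 f5) = 0384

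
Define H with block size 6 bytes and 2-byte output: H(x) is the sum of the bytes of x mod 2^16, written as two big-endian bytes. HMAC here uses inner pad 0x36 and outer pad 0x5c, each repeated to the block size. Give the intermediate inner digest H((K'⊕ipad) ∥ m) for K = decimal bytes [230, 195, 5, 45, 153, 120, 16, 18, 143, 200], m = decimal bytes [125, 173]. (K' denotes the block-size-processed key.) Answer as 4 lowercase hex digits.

0287

Key decimal bytes [230, 195, 5, 45, 153, 120, 16, 18, 143, 200] = e6 c3 05 2d 99 78 10 12 8f c8 is 10 bytes > B = 6, so hash it first: H(key) = 04 65, then zero-pad to 6 bytes: K' = 04 65 00 00 00 00.
K' ⊕ ipad = 32 53 36 36 36 36.
Inner input = 32 53 36 36 36 36 ∥ 7d ad.
Inner hash: sum = 50+83+54+54+54+54+125+173 = 647 → 02 87.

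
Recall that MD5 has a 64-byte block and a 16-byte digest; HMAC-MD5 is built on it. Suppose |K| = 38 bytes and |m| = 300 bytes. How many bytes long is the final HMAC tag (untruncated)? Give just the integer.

The tag is one MD5 digest: 16 bytes.

16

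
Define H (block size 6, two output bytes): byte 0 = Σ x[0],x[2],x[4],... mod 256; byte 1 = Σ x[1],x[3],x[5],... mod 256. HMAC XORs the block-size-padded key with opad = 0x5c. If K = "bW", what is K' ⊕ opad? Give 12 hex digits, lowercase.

3e0b5c5c5c5c

Key "bW" = 62 57 is 2 bytes ≤ B = 6; zero-pad to 6 bytes: K' = 62 57 00 00 00 00.
XOR each byte with 0x5c: 62⊕5c=3e, 57⊕5c=0b, 00⊕5c=5c, 00⊕5c=5c, 00⊕5c=5c, 00⊕5c=5c.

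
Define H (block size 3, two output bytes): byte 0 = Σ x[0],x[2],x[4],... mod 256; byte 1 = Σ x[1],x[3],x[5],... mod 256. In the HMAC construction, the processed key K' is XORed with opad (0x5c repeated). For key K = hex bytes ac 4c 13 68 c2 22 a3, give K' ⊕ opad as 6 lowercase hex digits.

788a5c

Key hex bytes ac 4c 13 68 c2 22 a3 is 7 bytes > B = 3, so hash it first: H(key) = 24 d6, then zero-pad to 3 bytes: K' = 24 d6 00.
XOR each byte with 0x5c: 24⊕5c=78, d6⊕5c=8a, 00⊕5c=5c.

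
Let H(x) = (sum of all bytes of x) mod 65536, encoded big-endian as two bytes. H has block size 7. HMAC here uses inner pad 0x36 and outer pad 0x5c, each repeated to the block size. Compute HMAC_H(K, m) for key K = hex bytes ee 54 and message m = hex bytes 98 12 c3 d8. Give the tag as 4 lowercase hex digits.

0317

Key hex bytes ee 54 is 2 bytes ≤ B = 7; zero-pad to 7 bytes: K' = ee 54 00 00 00 00 00.
K' ⊕ ipad = d8 62 36 36 36 36 36.  K' ⊕ opad = b2 08 5c 5c 5c 5c 5c.
Inner input = (K'⊕ipad) ∥ m = d8 62 36 36 36 36 36 ∥ 98 12 c3 d8.
Inner hash: sum = 216+98+54+54+54+54+54+152+18+195+216 = 1165 → 04 8d.
Outer input = (K'⊕opad) ∥ inner = b2 08 5c 5c 5c 5c 5c ∥ 04 8d.
Outer hash (tag): sum = 178+8+92+92+92+92+92+4+141 = 791 → 03 17.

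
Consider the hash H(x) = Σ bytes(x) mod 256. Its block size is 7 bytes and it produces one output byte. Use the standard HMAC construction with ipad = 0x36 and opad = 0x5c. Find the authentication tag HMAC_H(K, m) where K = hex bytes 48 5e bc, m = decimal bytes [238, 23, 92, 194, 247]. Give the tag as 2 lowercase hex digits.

Key hex bytes 48 5e bc is 3 bytes ≤ B = 7; zero-pad to 7 bytes: K' = 48 5e bc 00 00 00 00.
K' ⊕ ipad = 7e 68 8a 36 36 36 36.  K' ⊕ opad = 14 02 e0 5c 5c 5c 5c.
Inner input = (K'⊕ipad) ∥ m = 7e 68 8a 36 36 36 36 ∥ ee 17 5c c2 f7.
Inner hash: sum = 126+104+138+54+54+54+54+238+23+92+194+247 = 1378; mod 256 = 98 → 62.
Outer input = (K'⊕opad) ∥ inner = 14 02 e0 5c 5c 5c 5c ∥ 62.
Outer hash (tag): sum = 20+2+224+92+92+92+92+98 = 712; mod 256 = 200 → c8.

c8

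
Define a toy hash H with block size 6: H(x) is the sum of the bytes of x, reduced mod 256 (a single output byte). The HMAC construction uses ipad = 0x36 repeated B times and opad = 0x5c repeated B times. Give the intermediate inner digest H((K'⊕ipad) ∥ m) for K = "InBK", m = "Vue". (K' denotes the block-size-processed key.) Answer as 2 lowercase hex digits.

Key "InBK" = 49 6e 42 4b is 4 bytes ≤ B = 6; zero-pad to 6 bytes: K' = 49 6e 42 4b 00 00.
K' ⊕ ipad = 7f 58 74 7d 36 36.
Inner input = 7f 58 74 7d 36 36 ∥ 56 75 65.
Inner hash: sum = 127+88+116+125+54+54+86+117+101 = 868; mod 256 = 100 → 64.

64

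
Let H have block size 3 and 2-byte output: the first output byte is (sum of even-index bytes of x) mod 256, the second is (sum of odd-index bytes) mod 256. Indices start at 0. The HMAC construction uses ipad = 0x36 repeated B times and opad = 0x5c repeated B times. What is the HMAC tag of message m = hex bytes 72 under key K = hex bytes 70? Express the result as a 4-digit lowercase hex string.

Key hex bytes 70 is 1 byte ≤ B = 3; zero-pad to 3 bytes: K' = 70 00 00.
K' ⊕ ipad = 46 36 36.  K' ⊕ opad = 2c 5c 5c.
Inner input = (K'⊕ipad) ∥ m = 46 36 36 ∥ 72.
Inner hash: even-index sum = 124 mod 256 = 124; odd-index sum = 168 mod 256 = 168 → 7c a8.
Outer input = (K'⊕opad) ∥ inner = 2c 5c 5c ∥ 7c a8.
Outer hash (tag): even-index sum = 304 mod 256 = 48; odd-index sum = 216 mod 256 = 216 → 30 d8.

30d8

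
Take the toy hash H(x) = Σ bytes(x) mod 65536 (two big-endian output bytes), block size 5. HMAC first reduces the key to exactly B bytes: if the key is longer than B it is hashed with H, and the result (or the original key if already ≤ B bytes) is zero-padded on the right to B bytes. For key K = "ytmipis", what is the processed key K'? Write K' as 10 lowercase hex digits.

|K| = 7 > B = 5, so first hash the key.
H(K): sum = 121+116+109+105+112+105+115 = 783 → 03 0f.
Zero-pad H(K) = 03 0f to 5 bytes: K' = 03 0f 00 00 00.

030f000000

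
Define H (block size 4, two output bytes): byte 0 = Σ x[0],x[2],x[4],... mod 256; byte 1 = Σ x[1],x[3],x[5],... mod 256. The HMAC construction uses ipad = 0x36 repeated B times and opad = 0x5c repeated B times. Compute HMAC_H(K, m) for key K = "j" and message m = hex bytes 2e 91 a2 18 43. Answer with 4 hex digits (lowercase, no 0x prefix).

37cd

Key "j" = 6a is 1 byte ≤ B = 4; zero-pad to 4 bytes: K' = 6a 00 00 00.
K' ⊕ ipad = 5c 36 36 36.  K' ⊕ opad = 36 5c 5c 5c.
Inner input = (K'⊕ipad) ∥ m = 5c 36 36 36 ∥ 2e 91 a2 18 43.
Inner hash: even-index sum = 421 mod 256 = 165; odd-index sum = 277 mod 256 = 21 → a5 15.
Outer input = (K'⊕opad) ∥ inner = 36 5c 5c 5c ∥ a5 15.
Outer hash (tag): even-index sum = 311 mod 256 = 55; odd-index sum = 205 mod 256 = 205 → 37 cd.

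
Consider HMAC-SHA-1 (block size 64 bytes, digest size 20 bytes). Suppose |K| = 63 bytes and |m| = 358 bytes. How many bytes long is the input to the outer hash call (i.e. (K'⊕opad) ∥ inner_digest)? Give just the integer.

84

Key is 63 ≤ 64 bytes, zero-padded: |K'| = 64.
Outer input = (K'⊕opad) ∥ H(inner) → 64 + 20 = 84 bytes.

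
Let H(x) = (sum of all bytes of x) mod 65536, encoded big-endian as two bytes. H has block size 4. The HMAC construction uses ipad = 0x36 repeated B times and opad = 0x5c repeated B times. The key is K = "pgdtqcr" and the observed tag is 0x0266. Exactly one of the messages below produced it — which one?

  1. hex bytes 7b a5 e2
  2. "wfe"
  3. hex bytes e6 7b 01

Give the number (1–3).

2

Key "pgdtqcr" = 70 67 64 74 71 63 72 is 7 bytes > B = 4, so hash it first: H(key) = 02 f5, then zero-pad to 4 bytes: K' = 02 f5 00 00.
K' ⊕ ipad = 34 c3 36 36; K' ⊕ opad = 5e a9 5c 5c.
m1: inner = H(34 c3 36 36 7b a5 e2) = 03 65; tag = H(5e a9 5c 5c 03 65) = 0227
m2: inner = H(34 c3 36 36 77 66 65) = 02 a5; tag = H(5e a9 5c 5c 02 a5) = 0266 ← matches
m3: inner = H(34 c3 36 36 e6 7b 01) = 02 c5; tag = H(5e a9 5c 5c 02 c5) = 0286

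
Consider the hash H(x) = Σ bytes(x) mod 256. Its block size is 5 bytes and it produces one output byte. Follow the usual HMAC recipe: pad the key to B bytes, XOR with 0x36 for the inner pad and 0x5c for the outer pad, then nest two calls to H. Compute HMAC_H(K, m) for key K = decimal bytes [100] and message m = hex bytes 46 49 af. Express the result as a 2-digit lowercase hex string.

10

Key decimal bytes [100] = 64 is 1 byte ≤ B = 5; zero-pad to 5 bytes: K' = 64 00 00 00 00.
K' ⊕ ipad = 52 36 36 36 36.  K' ⊕ opad = 38 5c 5c 5c 5c.
Inner input = (K'⊕ipad) ∥ m = 52 36 36 36 36 ∥ 46 49 af.
Inner hash: sum = 82+54+54+54+54+70+73+175 = 616; mod 256 = 104 → 68.
Outer input = (K'⊕opad) ∥ inner = 38 5c 5c 5c 5c ∥ 68.
Outer hash (tag): sum = 56+92+92+92+92+104 = 528; mod 256 = 16 → 10.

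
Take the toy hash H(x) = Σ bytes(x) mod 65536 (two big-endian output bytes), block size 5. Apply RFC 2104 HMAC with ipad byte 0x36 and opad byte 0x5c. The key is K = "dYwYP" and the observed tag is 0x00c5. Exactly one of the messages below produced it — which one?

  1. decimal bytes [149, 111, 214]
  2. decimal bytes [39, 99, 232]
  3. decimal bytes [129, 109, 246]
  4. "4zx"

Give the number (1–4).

Key "dYwYP" = 64 59 77 59 50 is exactly B = 5 bytes: K' = 64 59 77 59 50.
K' ⊕ ipad = 52 6f 41 6f 66; K' ⊕ opad = 38 05 2b 05 0c.
m1: inner = H(52 6f 41 6f 66 95 6f d6) = 03 b1; tag = H(38 05 2b 05 0c 03 b1) = 012d
m2: inner = H(52 6f 41 6f 66 27 63 e8) = 03 49; tag = H(38 05 2b 05 0c 03 49) = 00c5 ← matches
m3: inner = H(52 6f 41 6f 66 81 6d f6) = 03 bb; tag = H(38 05 2b 05 0c 03 bb) = 0137
m4: inner = H(52 6f 41 6f 66 34 7a 78) = 02 fd; tag = H(38 05 2b 05 0c 02 fd) = 0178

2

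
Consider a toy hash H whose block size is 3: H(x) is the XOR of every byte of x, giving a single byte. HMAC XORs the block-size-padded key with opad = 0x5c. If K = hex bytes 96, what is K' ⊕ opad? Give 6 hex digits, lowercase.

Key hex bytes 96 is 1 byte ≤ B = 3; zero-pad to 3 bytes: K' = 96 00 00.
XOR each byte with 0x5c: 96⊕5c=ca, 00⊕5c=5c, 00⊕5c=5c.

ca5c5c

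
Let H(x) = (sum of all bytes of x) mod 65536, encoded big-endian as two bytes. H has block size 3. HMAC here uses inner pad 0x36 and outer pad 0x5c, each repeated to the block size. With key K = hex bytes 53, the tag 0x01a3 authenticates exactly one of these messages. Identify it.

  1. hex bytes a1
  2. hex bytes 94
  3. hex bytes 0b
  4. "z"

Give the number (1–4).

3

Key hex bytes 53 is 1 byte ≤ B = 3; zero-pad to 3 bytes: K' = 53 00 00.
K' ⊕ ipad = 65 36 36; K' ⊕ opad = 0f 5c 5c.
m1: inner = H(65 36 36 a1) = 01 72; tag = H(0f 5c 5c 01 72) = 013a
m2: inner = H(65 36 36 94) = 01 65; tag = H(0f 5c 5c 01 65) = 012d
m3: inner = H(65 36 36 0b) = 00 dc; tag = H(0f 5c 5c 00 dc) = 01a3 ← matches
m4: inner = H(65 36 36 7a) = 01 4b; tag = H(0f 5c 5c 01 4b) = 0113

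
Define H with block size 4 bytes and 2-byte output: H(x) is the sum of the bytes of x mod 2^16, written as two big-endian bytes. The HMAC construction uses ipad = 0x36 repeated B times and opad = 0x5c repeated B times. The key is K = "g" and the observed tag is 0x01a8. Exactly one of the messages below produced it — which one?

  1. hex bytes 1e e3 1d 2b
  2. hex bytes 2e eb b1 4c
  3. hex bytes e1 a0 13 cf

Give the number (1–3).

3

Key "g" = 67 is 1 byte ≤ B = 4; zero-pad to 4 bytes: K' = 67 00 00 00.
K' ⊕ ipad = 51 36 36 36; K' ⊕ opad = 3b 5c 5c 5c.
m1: inner = H(51 36 36 36 1e e3 1d 2b) = 02 3c; tag = H(3b 5c 5c 5c 02 3c) = 018d
m2: inner = H(51 36 36 36 2e eb b1 4c) = 03 09; tag = H(3b 5c 5c 5c 03 09) = 015b
m3: inner = H(51 36 36 36 e1 a0 13 cf) = 03 56; tag = H(3b 5c 5c 5c 03 56) = 01a8 ← matches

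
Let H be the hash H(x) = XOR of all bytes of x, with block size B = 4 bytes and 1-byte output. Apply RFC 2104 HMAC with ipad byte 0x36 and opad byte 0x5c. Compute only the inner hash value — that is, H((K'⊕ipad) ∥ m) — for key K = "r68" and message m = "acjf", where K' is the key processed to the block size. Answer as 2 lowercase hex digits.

Key "r68" = 72 36 38 is 3 bytes ≤ B = 4; zero-pad to 4 bytes: K' = 72 36 38 00.
K' ⊕ ipad = 44 00 0e 36.
Inner input = 44 00 0e 36 ∥ 61 63 6a 66.
Inner hash: XOR 44⊕00⊕0e⊕36⊕61⊕63⊕6a⊕66 = 72.

72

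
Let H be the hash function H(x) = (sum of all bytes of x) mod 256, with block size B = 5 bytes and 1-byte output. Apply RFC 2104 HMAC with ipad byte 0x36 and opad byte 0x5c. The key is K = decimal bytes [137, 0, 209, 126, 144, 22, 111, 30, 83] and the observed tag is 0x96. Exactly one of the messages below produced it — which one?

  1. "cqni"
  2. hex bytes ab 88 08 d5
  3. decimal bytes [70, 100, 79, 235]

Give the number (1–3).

3

Key decimal bytes [137, 0, 209, 126, 144, 22, 111, 30, 83] = 89 00 d1 7e 90 16 6f 1e 53 is 9 bytes > B = 5, so hash it first: H(key) = 5e, then zero-pad to 5 bytes: K' = 5e 00 00 00 00.
K' ⊕ ipad = 68 36 36 36 36; K' ⊕ opad = 02 5c 5c 5c 5c.
m1: inner = H(68 36 36 36 36 63 71 6e 69) = eb; tag = H(02 5c 5c 5c 5c eb) = 5d
m2: inner = H(68 36 36 36 36 ab 88 08 d5) = 50; tag = H(02 5c 5c 5c 5c 50) = c2
m3: inner = H(68 36 36 36 36 46 64 4f eb) = 24; tag = H(02 5c 5c 5c 5c 24) = 96 ← matches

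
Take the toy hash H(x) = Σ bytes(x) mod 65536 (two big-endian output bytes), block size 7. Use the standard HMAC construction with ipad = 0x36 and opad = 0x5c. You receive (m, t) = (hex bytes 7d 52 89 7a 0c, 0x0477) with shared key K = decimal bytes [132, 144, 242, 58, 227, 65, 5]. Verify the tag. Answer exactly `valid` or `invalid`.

valid

Key decimal bytes [132, 144, 242, 58, 227, 65, 5] = 84 90 f2 3a e3 41 05 is exactly B = 7 bytes: K' = 84 90 f2 3a e3 41 05.
K' ⊕ ipad = b2 a6 c4 0c d5 77 33; K' ⊕ opad = d8 cc ae 66 bf 1d 59.
Inner hash: sum = 178+166+196+12+213+119+51+125+82+137+122+12 = 1413 → 05 85.
Outer hash (recomputed tag): sum = 216+204+174+102+191+29+89+5+133 = 1143 → 04 77.
Recomputed tag = 0477; claimed = 0477 → match.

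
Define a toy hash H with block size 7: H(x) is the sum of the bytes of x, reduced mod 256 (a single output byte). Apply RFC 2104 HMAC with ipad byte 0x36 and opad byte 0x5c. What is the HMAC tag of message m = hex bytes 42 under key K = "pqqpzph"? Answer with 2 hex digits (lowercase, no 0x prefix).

Key "pqqpzph" = 70 71 71 70 7a 70 68 is exactly B = 7 bytes: K' = 70 71 71 70 7a 70 68.
K' ⊕ ipad = 46 47 47 46 4c 46 5e.  K' ⊕ opad = 2c 2d 2d 2c 26 2c 34.
Inner input = (K'⊕ipad) ∥ m = 46 47 47 46 4c 46 5e ∥ 42.
Inner hash: sum = 70+71+71+70+76+70+94+66 = 588; mod 256 = 76 → 4c.
Outer input = (K'⊕opad) ∥ inner = 2c 2d 2d 2c 26 2c 34 ∥ 4c.
Outer hash (tag): sum = 44+45+45+44+38+44+52+76 = 388; mod 256 = 132 → 84.

84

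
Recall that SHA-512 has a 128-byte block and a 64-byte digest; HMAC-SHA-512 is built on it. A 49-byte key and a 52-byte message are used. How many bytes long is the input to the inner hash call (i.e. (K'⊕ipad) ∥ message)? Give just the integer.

180

Key is 49 ≤ 128 bytes, zero-padded: |K'| = 128.
Inner input = (K'⊕ipad) ∥ m → 128 + 52 = 180 bytes.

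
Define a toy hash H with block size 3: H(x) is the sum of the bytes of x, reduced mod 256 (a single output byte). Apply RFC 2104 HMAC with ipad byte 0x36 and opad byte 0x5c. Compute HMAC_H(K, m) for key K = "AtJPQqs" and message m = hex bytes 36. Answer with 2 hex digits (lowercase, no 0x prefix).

Key "AtJPQqs" = 41 74 4a 50 51 71 73 is 7 bytes > B = 3, so hash it first: H(key) = 84, then zero-pad to 3 bytes: K' = 84 00 00.
K' ⊕ ipad = b2 36 36.  K' ⊕ opad = d8 5c 5c.
Inner input = (K'⊕ipad) ∥ m = b2 36 36 ∥ 36.
Inner hash: sum = 178+54+54+54 = 340; mod 256 = 84 → 54.
Outer input = (K'⊕opad) ∥ inner = d8 5c 5c ∥ 54.
Outer hash (tag): sum = 216+92+92+84 = 484; mod 256 = 228 → e4.

e4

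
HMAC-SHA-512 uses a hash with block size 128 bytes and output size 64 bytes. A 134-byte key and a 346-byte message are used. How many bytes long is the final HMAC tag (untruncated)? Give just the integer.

The tag is one SHA-512 digest: 64 bytes.

64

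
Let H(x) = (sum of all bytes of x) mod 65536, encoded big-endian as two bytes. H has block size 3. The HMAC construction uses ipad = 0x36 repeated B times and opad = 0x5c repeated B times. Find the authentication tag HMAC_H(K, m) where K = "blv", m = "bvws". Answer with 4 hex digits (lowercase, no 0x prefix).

Key "blv" = 62 6c 76 is exactly B = 3 bytes: K' = 62 6c 76.
K' ⊕ ipad = 54 5a 40.  K' ⊕ opad = 3e 30 2a.
Inner input = (K'⊕ipad) ∥ m = 54 5a 40 ∥ 62 76 77 73.
Inner hash: sum = 84+90+64+98+118+119+115 = 688 → 02 b0.
Outer input = (K'⊕opad) ∥ inner = 3e 30 2a ∥ 02 b0.
Outer hash (tag): sum = 62+48+42+2+176 = 330 → 01 4a.

014a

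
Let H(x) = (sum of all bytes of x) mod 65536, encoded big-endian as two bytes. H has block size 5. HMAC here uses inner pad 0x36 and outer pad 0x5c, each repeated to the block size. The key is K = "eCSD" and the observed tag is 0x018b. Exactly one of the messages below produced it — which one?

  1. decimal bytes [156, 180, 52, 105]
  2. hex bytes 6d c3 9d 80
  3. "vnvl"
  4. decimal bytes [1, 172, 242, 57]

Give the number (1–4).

Key "eCSD" = 65 43 53 44 is 4 bytes ≤ B = 5; zero-pad to 5 bytes: K' = 65 43 53 44 00.
K' ⊕ ipad = 53 75 65 72 36; K' ⊕ opad = 39 1f 0f 18 5c.
m1: inner = H(53 75 65 72 36 9c b4 34 69) = 03 c2; tag = H(39 1f 0f 18 5c 03 c2) = 01a0
m2: inner = H(53 75 65 72 36 6d c3 9d 80) = 04 22; tag = H(39 1f 0f 18 5c 04 22) = 0101
m3: inner = H(53 75 65 72 36 76 6e 76 6c) = 03 9b; tag = H(39 1f 0f 18 5c 03 9b) = 0179
m4: inner = H(53 75 65 72 36 01 ac f2 39) = 03 ad; tag = H(39 1f 0f 18 5c 03 ad) = 018b ← matches

4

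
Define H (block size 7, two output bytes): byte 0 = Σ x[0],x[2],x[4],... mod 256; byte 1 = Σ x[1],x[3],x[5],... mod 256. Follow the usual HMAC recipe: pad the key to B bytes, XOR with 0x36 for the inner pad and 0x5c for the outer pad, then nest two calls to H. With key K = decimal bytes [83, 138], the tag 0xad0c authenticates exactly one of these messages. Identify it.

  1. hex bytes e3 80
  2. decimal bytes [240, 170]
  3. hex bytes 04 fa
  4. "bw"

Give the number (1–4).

4

Key decimal bytes [83, 138] = 53 8a is 2 bytes ≤ B = 7; zero-pad to 7 bytes: K' = 53 8a 00 00 00 00 00.
K' ⊕ ipad = 65 bc 36 36 36 36 36; K' ⊕ opad = 0f d6 5c 5c 5c 5c 5c.
m1: inner = H(65 bc 36 36 36 36 36 e3 80) = 87 0b; tag = H(0f d6 5c 5c 5c 5c 5c 87 0b) = 2e15
m2: inner = H(65 bc 36 36 36 36 36 f0 aa) = b1 18; tag = H(0f d6 5c 5c 5c 5c 5c b1 18) = 3b3f
m3: inner = H(65 bc 36 36 36 36 36 04 fa) = 01 2c; tag = H(0f d6 5c 5c 5c 5c 5c 01 2c) = 4f8f
m4: inner = H(65 bc 36 36 36 36 36 62 77) = 7e 8a; tag = H(0f d6 5c 5c 5c 5c 5c 7e 8a) = ad0c ← matches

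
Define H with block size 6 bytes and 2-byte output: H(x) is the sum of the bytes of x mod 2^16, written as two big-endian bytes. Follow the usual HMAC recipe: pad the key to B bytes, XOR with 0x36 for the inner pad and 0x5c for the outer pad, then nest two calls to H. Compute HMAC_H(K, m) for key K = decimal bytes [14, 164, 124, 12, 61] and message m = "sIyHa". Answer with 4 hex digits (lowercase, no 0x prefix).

Key decimal bytes [14, 164, 124, 12, 61] = 0e a4 7c 0c 3d is 5 bytes ≤ B = 6; zero-pad to 6 bytes: K' = 0e a4 7c 0c 3d 00.
K' ⊕ ipad = 38 92 4a 3a 0b 36.  K' ⊕ opad = 52 f8 20 50 61 5c.
Inner input = (K'⊕ipad) ∥ m = 38 92 4a 3a 0b 36 ∥ 73 49 79 48 61.
Inner hash: sum = 56+146+74+58+11+54+115+73+121+72+97 = 877 → 03 6d.
Outer input = (K'⊕opad) ∥ inner = 52 f8 20 50 61 5c ∥ 03 6d.
Outer hash (tag): sum = 82+248+32+80+97+92+3+109 = 743 → 02 e7.

02e7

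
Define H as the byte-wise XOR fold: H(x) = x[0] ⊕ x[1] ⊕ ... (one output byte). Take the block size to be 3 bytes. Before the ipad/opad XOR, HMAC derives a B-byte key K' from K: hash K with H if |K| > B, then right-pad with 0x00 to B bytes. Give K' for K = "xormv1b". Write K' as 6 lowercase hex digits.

|K| = 7 > B = 3, so first hash the key.
H(K): XOR 78⊕6f⊕72⊕6d⊕76⊕31⊕62 = 2d.
Zero-pad H(K) = 2d to 3 bytes: K' = 2d 00 00.

2d0000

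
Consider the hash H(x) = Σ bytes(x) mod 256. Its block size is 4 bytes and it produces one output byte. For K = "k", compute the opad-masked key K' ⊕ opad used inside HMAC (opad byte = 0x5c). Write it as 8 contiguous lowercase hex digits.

375c5c5c

Key "k" = 6b is 1 byte ≤ B = 4; zero-pad to 4 bytes: K' = 6b 00 00 00.
XOR each byte with 0x5c: 6b⊕5c=37, 00⊕5c=5c, 00⊕5c=5c, 00⊕5c=5c.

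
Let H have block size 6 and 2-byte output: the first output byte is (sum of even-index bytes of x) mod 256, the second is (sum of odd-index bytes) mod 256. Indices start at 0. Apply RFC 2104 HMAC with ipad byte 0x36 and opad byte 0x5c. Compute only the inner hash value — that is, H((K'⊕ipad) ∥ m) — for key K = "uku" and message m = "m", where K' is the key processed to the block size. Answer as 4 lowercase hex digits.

29c9

Key "uku" = 75 6b 75 is 3 bytes ≤ B = 6; zero-pad to 6 bytes: K' = 75 6b 75 00 00 00.
K' ⊕ ipad = 43 5d 43 36 36 36.
Inner input = 43 5d 43 36 36 36 ∥ 6d.
Inner hash: even-index sum = 297 mod 256 = 41; odd-index sum = 201 mod 256 = 201 → 29 c9.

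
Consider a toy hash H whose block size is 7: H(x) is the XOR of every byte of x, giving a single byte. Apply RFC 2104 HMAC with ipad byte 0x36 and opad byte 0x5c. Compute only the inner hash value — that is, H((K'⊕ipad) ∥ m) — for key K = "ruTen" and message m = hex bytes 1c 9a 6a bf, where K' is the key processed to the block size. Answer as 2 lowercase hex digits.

Key "ruTen" = 72 75 54 65 6e is 5 bytes ≤ B = 7; zero-pad to 7 bytes: K' = 72 75 54 65 6e 00 00.
K' ⊕ ipad = 44 43 62 53 58 36 36.
Inner input = 44 43 62 53 58 36 36 ∥ 1c 9a 6a bf.
Inner hash: XOR 44⊕43⊕62⊕53⊕58⊕36⊕36⊕1c⊕9a⊕6a⊕bf = 3d.

3d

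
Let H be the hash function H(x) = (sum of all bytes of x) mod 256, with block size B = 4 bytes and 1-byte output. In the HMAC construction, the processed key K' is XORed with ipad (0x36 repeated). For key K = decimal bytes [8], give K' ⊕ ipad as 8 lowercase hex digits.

3e363636

Key decimal bytes [8] = 08 is 1 byte ≤ B = 4; zero-pad to 4 bytes: K' = 08 00 00 00.
XOR each byte with 0x36: 08⊕36=3e, 00⊕36=36, 00⊕36=36, 00⊕36=36.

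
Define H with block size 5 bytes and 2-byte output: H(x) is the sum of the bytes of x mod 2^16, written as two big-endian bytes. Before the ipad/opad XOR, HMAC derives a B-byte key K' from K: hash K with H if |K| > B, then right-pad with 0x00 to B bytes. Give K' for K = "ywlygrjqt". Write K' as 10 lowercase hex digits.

03fd000000

|K| = 9 > B = 5, so first hash the key.
H(K): sum = 121+119+108+121+103+114+106+113+116 = 1021 → 03 fd.
Zero-pad H(K) = 03 fd to 5 bytes: K' = 03 fd 00 00 00.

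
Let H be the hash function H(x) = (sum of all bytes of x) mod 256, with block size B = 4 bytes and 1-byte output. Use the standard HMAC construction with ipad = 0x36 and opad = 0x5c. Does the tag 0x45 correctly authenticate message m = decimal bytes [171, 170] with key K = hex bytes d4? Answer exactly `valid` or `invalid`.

invalid

Key hex bytes d4 is 1 byte ≤ B = 4; zero-pad to 4 bytes: K' = d4 00 00 00.
K' ⊕ ipad = e2 36 36 36; K' ⊕ opad = 88 5c 5c 5c.
Inner hash: sum = 226+54+54+54+171+170 = 729; mod 256 = 217 → d9.
Outer hash (recomputed tag): sum = 136+92+92+92+217 = 629; mod 256 = 117 → 75.
Recomputed tag = 75; claimed = 45 → mismatch.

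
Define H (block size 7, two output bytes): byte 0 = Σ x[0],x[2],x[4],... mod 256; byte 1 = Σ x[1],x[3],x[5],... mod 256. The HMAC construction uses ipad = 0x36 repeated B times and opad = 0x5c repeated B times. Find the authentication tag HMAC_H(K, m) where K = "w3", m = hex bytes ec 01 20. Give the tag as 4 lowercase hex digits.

bc0b

Key "w3" = 77 33 is 2 bytes ≤ B = 7; zero-pad to 7 bytes: K' = 77 33 00 00 00 00 00.
K' ⊕ ipad = 41 05 36 36 36 36 36.  K' ⊕ opad = 2b 6f 5c 5c 5c 5c 5c.
Inner input = (K'⊕ipad) ∥ m = 41 05 36 36 36 36 36 ∥ ec 01 20.
Inner hash: even-index sum = 228 mod 256 = 228; odd-index sum = 381 mod 256 = 125 → e4 7d.
Outer input = (K'⊕opad) ∥ inner = 2b 6f 5c 5c 5c 5c 5c ∥ e4 7d.
Outer hash (tag): even-index sum = 444 mod 256 = 188; odd-index sum = 523 mod 256 = 11 → bc 0b.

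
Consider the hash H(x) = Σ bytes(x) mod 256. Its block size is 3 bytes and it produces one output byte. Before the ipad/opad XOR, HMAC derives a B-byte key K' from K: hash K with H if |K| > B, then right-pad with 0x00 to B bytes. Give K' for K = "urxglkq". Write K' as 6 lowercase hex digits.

0e0000

|K| = 7 > B = 3, so first hash the key.
H(K): sum = 117+114+120+103+108+107+113 = 782; mod 256 = 14 → 0e.
Zero-pad H(K) = 0e to 3 bytes: K' = 0e 00 00.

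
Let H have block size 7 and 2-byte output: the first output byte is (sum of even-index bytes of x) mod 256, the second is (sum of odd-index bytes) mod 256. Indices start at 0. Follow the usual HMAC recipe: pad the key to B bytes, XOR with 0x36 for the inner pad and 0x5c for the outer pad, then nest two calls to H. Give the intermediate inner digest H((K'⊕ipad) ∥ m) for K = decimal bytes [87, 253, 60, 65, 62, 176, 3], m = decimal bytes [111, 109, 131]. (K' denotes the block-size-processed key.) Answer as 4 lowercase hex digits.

Key decimal bytes [87, 253, 60, 65, 62, 176, 3] = 57 fd 3c 41 3e b0 03 is exactly B = 7 bytes: K' = 57 fd 3c 41 3e b0 03.
K' ⊕ ipad = 61 cb 0a 77 08 86 35.
Inner input = 61 cb 0a 77 08 86 35 ∥ 6f 6d 83.
Inner hash: even-index sum = 277 mod 256 = 21; odd-index sum = 698 mod 256 = 186 → 15 ba.

15ba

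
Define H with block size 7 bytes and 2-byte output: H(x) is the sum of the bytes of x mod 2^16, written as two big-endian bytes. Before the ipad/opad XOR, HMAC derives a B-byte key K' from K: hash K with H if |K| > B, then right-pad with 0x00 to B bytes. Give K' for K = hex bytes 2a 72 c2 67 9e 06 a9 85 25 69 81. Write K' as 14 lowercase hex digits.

04a60000000000

|K| = 11 > B = 7, so first hash the key.
H(K): sum = 42+114+194+103+158+6+169+133+37+105+129 = 1190 → 04 a6.
Zero-pad H(K) = 04 a6 to 7 bytes: K' = 04 a6 00 00 00 00 00.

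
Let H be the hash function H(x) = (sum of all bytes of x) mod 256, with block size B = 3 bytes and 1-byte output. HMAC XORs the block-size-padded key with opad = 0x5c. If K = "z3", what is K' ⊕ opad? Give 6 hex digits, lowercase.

266f5c

Key "z3" = 7a 33 is 2 bytes ≤ B = 3; zero-pad to 3 bytes: K' = 7a 33 00.
XOR each byte with 0x5c: 7a⊕5c=26, 33⊕5c=6f, 00⊕5c=5c.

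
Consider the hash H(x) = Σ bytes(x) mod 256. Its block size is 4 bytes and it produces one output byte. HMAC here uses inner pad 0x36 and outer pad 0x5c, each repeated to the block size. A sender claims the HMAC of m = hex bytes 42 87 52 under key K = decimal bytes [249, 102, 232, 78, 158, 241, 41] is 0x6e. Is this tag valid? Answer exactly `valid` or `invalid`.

Key decimal bytes [249, 102, 232, 78, 158, 241, 41] = f9 66 e8 4e 9e f1 29 is 7 bytes > B = 4, so hash it first: H(key) = 4d, then zero-pad to 4 bytes: K' = 4d 00 00 00.
K' ⊕ ipad = 7b 36 36 36; K' ⊕ opad = 11 5c 5c 5c.
Inner hash: sum = 123+54+54+54+66+135+82 = 568; mod 256 = 56 → 38.
Outer hash (recomputed tag): sum = 17+92+92+92+56 = 349; mod 256 = 93 → 5d.
Recomputed tag = 5d; claimed = 6e → mismatch.

invalid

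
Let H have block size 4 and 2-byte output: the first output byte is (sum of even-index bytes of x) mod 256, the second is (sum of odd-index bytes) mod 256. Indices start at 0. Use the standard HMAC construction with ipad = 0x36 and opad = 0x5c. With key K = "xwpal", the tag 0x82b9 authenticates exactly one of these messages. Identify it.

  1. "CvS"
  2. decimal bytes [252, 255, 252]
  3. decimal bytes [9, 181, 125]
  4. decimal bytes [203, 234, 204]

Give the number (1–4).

3

Key "xwpal" = 78 77 70 61 6c is 5 bytes > B = 4, so hash it first: H(key) = 54 d8, then zero-pad to 4 bytes: K' = 54 d8 00 00.
K' ⊕ ipad = 62 ee 36 36; K' ⊕ opad = 08 84 5c 5c.
m1: inner = H(62 ee 36 36 43 76 53) = 2e 9a; tag = H(08 84 5c 5c 2e 9a) = 927a
m2: inner = H(62 ee 36 36 fc ff fc) = 90 23; tag = H(08 84 5c 5c 90 23) = f403
m3: inner = H(62 ee 36 36 09 b5 7d) = 1e d9; tag = H(08 84 5c 5c 1e d9) = 82b9 ← matches
m4: inner = H(62 ee 36 36 cb ea cc) = 2f 0e; tag = H(08 84 5c 5c 2f 0e) = 93ee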